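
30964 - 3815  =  27149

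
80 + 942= 1022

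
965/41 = 965/41 = 23.54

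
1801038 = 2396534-595496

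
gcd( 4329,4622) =1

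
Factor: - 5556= - 2^2 * 3^1*463^1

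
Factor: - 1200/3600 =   -  1/3  =  - 3^( - 1 )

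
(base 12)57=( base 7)124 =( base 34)1X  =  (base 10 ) 67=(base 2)1000011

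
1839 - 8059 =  - 6220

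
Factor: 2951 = 13^1 * 227^1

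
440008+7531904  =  7971912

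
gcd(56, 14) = 14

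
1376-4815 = -3439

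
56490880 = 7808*7235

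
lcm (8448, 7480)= 718080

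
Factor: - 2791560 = -2^3 * 3^1*5^1*43^1 * 541^1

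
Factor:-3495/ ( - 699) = 5^1 = 5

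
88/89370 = 44/44685 = 0.00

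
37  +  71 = 108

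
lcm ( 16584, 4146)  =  16584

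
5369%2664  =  41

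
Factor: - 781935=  - 3^1*5^1*7^1*11^1*677^1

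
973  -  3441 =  - 2468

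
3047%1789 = 1258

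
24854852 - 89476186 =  - 64621334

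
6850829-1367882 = 5482947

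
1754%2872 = 1754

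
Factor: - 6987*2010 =-14043870  =  -  2^1 * 3^2* 5^1*17^1*67^1* 137^1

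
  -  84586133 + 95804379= 11218246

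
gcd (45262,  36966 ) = 122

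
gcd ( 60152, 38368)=8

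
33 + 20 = 53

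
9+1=10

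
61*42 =2562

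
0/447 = 0= 0.00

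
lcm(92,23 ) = 92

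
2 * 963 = 1926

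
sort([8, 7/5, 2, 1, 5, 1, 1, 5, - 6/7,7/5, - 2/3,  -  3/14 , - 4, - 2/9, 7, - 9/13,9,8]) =[- 4  , -6/7, - 9/13, - 2/3,  -  2/9,  -  3/14, 1, 1 , 1,7/5, 7/5, 2, 5, 5 , 7, 8,8,9 ]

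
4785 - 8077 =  - 3292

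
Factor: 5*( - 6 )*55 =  - 1650 = -2^1*3^1 *5^2 * 11^1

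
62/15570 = 31/7785 = 0.00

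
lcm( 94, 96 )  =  4512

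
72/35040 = 3/1460 = 0.00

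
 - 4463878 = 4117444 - 8581322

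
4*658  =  2632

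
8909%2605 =1094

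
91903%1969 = 1329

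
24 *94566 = 2269584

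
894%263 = 105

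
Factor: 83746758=2^1*3^1*223^1*62591^1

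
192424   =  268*718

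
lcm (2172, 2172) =2172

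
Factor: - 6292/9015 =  -2^2*3^( - 1 )*5^( - 1 ) * 11^2*13^1 * 601^(-1)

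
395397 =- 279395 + 674792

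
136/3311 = 136/3311 =0.04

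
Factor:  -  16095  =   - 3^1*5^1 * 29^1*37^1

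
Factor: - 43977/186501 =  - 7^(-1 )*83^ ( -1)* 137^1 = -  137/581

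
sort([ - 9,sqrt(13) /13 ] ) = [ - 9,sqrt( 13)/13] 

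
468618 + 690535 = 1159153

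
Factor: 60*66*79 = 2^3*3^2 *5^1*11^1*79^1 = 312840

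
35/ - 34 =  - 2 + 33/34 = - 1.03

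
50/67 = 50/67 = 0.75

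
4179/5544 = 199/264= 0.75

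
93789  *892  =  83659788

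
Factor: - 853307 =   -  7^1*13^1*9377^1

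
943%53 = 42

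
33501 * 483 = 16180983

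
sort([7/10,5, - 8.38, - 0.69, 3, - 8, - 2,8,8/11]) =[ - 8.38, - 8, - 2, - 0.69,7/10,8/11, 3,  5,8] 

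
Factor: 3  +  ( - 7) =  - 4 = - 2^2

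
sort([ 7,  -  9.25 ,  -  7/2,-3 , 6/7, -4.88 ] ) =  [-9.25, - 4.88  , - 7/2 , - 3, 6/7, 7 ]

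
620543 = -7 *( - 88649)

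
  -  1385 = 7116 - 8501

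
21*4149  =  87129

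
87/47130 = 29/15710 = 0.00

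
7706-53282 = -45576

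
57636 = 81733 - 24097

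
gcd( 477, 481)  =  1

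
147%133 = 14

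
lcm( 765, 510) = 1530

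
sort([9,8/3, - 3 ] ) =[-3, 8/3, 9 ] 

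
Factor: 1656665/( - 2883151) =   -  5^1*29^( - 1 )*37^( - 1 )*2687^ ( - 1 )* 331333^1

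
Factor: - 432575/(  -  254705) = 5^1* 11^1*13^1*421^( - 1 )= 715/421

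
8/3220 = 2/805 = 0.00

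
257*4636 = 1191452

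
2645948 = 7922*334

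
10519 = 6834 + 3685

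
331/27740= 331/27740=0.01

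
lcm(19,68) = 1292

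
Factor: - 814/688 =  - 2^(-3 )*11^1*37^1*43^(-1)= - 407/344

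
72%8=0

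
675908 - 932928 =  - 257020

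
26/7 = 3 + 5/7=3.71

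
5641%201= 13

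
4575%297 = 120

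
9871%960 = 271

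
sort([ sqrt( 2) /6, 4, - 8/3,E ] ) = [ -8/3,sqrt( 2 ) /6,E, 4]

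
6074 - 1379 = 4695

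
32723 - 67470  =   - 34747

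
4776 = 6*796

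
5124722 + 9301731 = 14426453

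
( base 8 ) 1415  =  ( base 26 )141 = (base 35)MB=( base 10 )781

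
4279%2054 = 171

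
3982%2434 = 1548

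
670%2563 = 670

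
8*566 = 4528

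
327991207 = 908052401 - 580061194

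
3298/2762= 1649/1381 =1.19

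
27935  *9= 251415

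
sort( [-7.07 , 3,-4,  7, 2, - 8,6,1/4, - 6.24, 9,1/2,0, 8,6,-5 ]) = [ - 8, - 7.07,-6.24, - 5, - 4,0,  1/4,1/2, 2, 3,6, 6, 7, 8, 9 ] 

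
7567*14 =105938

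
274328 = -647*( - 424) 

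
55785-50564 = 5221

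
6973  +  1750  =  8723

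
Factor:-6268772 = - 2^2*271^1*5783^1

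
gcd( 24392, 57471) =1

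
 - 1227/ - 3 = 409 + 0/1 = 409.00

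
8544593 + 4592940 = 13137533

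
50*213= 10650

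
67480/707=95 + 45/101 =95.45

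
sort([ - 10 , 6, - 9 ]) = [ - 10 , - 9,  6 ]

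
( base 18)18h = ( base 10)485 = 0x1E5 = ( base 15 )225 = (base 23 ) L2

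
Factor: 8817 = 3^1*2939^1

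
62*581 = 36022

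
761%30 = 11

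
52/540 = 13/135 = 0.10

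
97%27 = 16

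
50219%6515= 4614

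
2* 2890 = 5780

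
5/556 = 5/556 = 0.01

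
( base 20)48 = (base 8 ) 130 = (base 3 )10021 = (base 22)40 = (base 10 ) 88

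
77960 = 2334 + 75626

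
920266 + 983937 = 1904203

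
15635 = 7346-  - 8289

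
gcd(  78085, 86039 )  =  97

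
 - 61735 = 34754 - 96489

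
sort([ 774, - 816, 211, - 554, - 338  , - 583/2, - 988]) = [-988, - 816, - 554,-338, - 583/2, 211, 774 ]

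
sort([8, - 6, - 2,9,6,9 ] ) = [  -  6,  -  2,6,8, 9, 9]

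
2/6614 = 1/3307 = 0.00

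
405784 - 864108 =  - 458324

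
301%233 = 68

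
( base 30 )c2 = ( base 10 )362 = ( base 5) 2422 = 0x16A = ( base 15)192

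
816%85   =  51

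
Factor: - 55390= - 2^1*5^1*29^1*191^1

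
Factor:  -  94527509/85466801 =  - 7^( - 1)*41^1*389^(-1)*31387^( - 1) * 2305549^1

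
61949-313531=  -251582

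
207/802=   207/802  =  0.26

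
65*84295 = 5479175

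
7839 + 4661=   12500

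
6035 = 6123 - 88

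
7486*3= 22458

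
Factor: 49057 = 49057^1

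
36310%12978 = 10354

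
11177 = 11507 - 330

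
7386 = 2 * 3693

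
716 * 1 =716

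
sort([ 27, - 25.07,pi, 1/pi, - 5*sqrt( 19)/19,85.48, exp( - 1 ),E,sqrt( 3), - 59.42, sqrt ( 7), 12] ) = [- 59.42, - 25.07 , - 5*sqrt(19 ) /19,1/pi, exp(-1),sqrt( 3), sqrt( 7), E,pi,12, 27, 85.48 ]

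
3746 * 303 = 1135038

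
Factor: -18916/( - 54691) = 2^2*7^(-1)*13^ ( - 1)*601^( - 1 )*4729^1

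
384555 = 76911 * 5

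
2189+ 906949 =909138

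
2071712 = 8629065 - 6557353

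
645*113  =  72885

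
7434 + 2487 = 9921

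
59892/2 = 29946 = 29946.00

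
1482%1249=233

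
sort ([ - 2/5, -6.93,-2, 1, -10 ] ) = [ - 10, - 6.93, - 2, - 2/5, 1]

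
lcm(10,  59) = 590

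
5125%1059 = 889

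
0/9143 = 0 = 0.00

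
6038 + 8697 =14735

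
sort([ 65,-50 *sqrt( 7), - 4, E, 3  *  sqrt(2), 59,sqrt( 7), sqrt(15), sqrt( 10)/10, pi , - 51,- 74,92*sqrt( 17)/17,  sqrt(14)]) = [-50*sqrt( 7) , - 74, - 51,-4, sqrt( 10)/10, sqrt( 7),  E, pi, sqrt (14 ),sqrt( 15), 3*sqrt(2), 92*sqrt ( 17)/17,  59, 65]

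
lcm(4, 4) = 4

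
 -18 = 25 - 43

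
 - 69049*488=- 33695912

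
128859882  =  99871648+28988234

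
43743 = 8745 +34998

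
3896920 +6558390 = 10455310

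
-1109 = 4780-5889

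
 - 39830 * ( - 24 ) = 955920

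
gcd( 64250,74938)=2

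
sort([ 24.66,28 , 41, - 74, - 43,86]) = [ - 74, - 43, 24.66, 28, 41, 86 ] 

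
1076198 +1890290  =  2966488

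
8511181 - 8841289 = -330108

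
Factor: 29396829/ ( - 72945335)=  - 3^1 *5^(-1 )*7^1*11^2*23^1*337^( - 1 )*503^1*43291^(-1 )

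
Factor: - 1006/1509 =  - 2^1*3^( - 1 ) = - 2/3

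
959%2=1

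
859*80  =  68720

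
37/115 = 37/115 = 0.32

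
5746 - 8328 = -2582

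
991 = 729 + 262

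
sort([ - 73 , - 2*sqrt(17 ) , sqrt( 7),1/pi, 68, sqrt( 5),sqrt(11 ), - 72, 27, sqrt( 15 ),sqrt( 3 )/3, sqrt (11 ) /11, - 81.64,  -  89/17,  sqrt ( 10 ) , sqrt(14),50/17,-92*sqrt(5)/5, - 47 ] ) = [ -81.64, - 73, - 72,-47, - 92*sqrt ( 5)/5, - 2*sqrt ( 17),-89/17 , sqrt( 11 )/11 , 1/pi,  sqrt(3 ) /3, sqrt(5), sqrt(7 ) , 50/17,sqrt(10),sqrt( 11),sqrt( 14),sqrt( 15 ),27,68 ] 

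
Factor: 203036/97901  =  2^2*47^(-1 )*193^1*263^1*2083^( - 1) 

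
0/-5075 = 0/1 = - 0.00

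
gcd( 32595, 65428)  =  1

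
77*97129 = 7478933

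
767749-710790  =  56959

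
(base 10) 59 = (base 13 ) 47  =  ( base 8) 73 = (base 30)1t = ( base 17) 38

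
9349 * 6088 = 56916712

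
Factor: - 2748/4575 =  - 2^2* 5^( - 2 )*61^( - 1 )*229^1 = - 916/1525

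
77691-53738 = 23953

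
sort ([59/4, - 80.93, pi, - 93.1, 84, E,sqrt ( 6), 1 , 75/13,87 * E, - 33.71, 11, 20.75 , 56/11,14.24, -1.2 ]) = [ -93.1,  -  80.93,  -  33.71,-1.2, 1, sqrt (6), E, pi, 56/11 , 75/13,  11, 14.24,  59/4,20.75, 84 , 87*E]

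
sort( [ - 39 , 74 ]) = [ - 39 , 74] 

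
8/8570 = 4/4285 = 0.00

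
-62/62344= - 31/31172  =  -0.00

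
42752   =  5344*8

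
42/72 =7/12  =  0.58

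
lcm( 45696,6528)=45696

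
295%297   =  295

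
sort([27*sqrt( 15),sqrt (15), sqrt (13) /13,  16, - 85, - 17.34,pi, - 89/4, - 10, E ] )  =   [ - 85,-89/4 ,-17.34,-10, sqrt( 13)/13, E,  pi, sqrt(15 ), 16,27*sqrt (15)]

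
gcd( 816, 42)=6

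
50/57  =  50/57 = 0.88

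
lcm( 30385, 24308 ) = 121540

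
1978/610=3  +  74/305 = 3.24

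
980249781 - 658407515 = 321842266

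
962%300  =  62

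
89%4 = 1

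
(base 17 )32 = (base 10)53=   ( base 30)1n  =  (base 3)1222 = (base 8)65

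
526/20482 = 263/10241 = 0.03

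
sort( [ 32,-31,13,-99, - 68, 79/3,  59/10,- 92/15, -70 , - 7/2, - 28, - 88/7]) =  [-99, - 70, - 68, - 31, - 28, - 88/7 ,- 92/15, - 7/2, 59/10, 13,79/3, 32]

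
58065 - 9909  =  48156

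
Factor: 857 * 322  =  275954  =  2^1*7^1*23^1 * 857^1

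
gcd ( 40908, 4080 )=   12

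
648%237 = 174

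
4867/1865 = 4867/1865 = 2.61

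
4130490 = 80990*51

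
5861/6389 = 5861/6389 = 0.92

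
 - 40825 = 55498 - 96323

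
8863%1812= 1615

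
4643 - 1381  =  3262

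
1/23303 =1/23303  =  0.00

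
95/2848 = 95/2848 = 0.03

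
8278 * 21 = 173838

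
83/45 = 1 + 38/45 = 1.84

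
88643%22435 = 21338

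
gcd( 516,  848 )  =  4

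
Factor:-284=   -  2^2 * 71^1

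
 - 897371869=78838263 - 976210132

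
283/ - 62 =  - 5+27/62 = - 4.56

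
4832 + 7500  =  12332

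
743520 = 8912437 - 8168917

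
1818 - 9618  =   - 7800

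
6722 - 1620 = 5102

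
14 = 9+5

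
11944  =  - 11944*( - 1 ) 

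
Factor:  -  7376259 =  - 3^1 * 11^1*107^1*2089^1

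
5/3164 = 5/3164 = 0.00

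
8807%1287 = 1085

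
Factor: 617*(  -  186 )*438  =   - 2^2 * 3^2*31^1*73^1*617^1  =  -50265756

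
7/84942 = 7/84942 = 0.00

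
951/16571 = 951/16571 = 0.06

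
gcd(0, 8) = 8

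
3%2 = 1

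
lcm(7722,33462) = 100386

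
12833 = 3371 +9462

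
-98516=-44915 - 53601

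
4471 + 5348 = 9819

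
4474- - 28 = 4502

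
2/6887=2/6887 = 0.00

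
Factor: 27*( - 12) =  - 2^2*3^4 = -324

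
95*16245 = 1543275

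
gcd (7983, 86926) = 887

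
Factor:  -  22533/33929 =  -3^1*29^1*131^( - 1) = -87/131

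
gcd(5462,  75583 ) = 1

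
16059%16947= 16059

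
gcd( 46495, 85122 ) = 1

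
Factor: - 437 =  - 19^1*23^1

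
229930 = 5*45986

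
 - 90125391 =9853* ( -9147) 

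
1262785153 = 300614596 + 962170557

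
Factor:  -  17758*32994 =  - 2^2*3^3*13^2*47^1*683^1 = -585907452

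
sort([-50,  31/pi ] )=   [ - 50,31/pi ] 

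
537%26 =17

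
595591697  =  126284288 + 469307409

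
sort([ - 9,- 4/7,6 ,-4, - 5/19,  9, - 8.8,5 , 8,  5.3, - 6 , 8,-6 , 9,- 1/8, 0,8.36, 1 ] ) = [-9, - 8.8, - 6, - 6, - 4,  -  4/7,-5/19, - 1/8,0, 1,5,5.3, 6, 8, 8 , 8.36,9,9 ]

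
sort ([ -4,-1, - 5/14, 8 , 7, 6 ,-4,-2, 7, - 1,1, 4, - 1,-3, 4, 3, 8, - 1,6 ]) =[-4,-4,  -  3, - 2, - 1,-1,  -  1, - 1 , - 5/14, 1 , 3,4,4,6,6, 7,7,8,8 ] 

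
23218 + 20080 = 43298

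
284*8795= 2497780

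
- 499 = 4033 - 4532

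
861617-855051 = 6566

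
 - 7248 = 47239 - 54487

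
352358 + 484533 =836891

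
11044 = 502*22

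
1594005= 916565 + 677440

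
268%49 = 23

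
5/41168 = 5/41168 = 0.00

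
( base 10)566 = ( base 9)688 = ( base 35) g6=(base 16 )236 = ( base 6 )2342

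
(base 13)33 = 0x2a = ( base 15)2C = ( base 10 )42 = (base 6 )110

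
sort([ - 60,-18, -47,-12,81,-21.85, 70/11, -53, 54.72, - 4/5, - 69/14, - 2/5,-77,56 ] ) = [ - 77,-60, - 53, - 47,-21.85, - 18 ,-12 ,-69/14, - 4/5  ,-2/5,70/11,54.72,56,81 ] 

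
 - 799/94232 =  - 1 + 93433/94232=- 0.01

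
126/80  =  1 + 23/40 = 1.57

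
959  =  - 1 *( - 959)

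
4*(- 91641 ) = - 366564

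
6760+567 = 7327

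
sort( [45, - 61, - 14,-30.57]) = [ - 61, - 30.57,-14, 45 ] 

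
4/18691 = 4/18691 = 0.00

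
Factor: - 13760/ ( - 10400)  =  2^1*5^( - 1) *13^(-1)*43^1  =  86/65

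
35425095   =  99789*355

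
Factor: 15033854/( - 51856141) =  - 2^1*11^1 * 2371^( - 1)*21871^( - 1)*683357^1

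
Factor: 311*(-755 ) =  - 234805 = - 5^1*151^1*311^1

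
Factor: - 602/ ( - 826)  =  43/59 =43^1*59^(  -  1 ) 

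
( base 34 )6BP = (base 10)7335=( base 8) 16247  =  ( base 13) 3453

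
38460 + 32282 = 70742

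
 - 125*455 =  -  56875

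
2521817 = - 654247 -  - 3176064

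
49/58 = 49/58 = 0.84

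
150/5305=30/1061 = 0.03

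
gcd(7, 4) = 1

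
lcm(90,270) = 270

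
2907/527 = 5 + 16/31 = 5.52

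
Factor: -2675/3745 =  - 5^1*7^( - 1 ) = - 5/7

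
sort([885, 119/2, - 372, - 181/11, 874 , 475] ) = [-372, - 181/11  ,  119/2  ,  475,874, 885 ] 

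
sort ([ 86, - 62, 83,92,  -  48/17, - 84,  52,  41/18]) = [ - 84 , - 62 , - 48/17,41/18, 52, 83,86,  92] 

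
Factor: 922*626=2^2*313^1*461^1 = 577172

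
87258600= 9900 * 8814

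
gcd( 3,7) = 1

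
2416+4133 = 6549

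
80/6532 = 20/1633 = 0.01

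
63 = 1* 63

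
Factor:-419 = -419^1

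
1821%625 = 571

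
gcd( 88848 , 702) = 18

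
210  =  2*105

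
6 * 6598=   39588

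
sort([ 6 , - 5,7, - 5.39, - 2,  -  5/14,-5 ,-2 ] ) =[ - 5.39 , - 5, - 5, - 2 , - 2, - 5/14,  6, 7]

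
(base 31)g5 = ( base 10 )501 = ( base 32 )FL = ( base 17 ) 1C8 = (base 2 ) 111110101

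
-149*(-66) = 9834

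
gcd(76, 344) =4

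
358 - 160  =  198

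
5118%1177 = 410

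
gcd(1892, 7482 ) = 86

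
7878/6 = 1313 = 1313.00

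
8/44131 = 8/44131 = 0.00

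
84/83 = 84/83 = 1.01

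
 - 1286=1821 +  - 3107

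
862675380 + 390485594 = 1253160974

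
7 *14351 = 100457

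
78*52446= 4090788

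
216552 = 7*30936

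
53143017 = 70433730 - 17290713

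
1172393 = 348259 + 824134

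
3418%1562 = 294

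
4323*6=25938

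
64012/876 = 73+16/219 = 73.07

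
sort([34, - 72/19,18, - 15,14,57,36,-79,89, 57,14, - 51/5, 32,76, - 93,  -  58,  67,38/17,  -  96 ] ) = [ - 96, - 93, - 79, - 58, - 15, - 51/5,-72/19,38/17,14,14, 18,32, 34,36,57,57,  67,76, 89] 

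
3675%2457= 1218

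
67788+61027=128815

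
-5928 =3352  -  9280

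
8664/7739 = 1 + 925/7739 = 1.12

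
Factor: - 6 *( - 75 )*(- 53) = -2^1*3^2 * 5^2 * 53^1 = - 23850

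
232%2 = 0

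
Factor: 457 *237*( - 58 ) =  - 2^1*3^1*29^1 *79^1*457^1= -6281922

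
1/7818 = 1/7818 = 0.00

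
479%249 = 230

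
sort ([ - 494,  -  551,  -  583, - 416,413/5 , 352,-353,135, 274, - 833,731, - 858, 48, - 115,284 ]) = [ - 858, - 833, - 583, -551,-494, - 416,  -  353, - 115,48, 413/5, 135,274, 284 , 352,731]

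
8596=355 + 8241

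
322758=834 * 387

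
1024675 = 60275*17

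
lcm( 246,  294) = 12054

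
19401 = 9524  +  9877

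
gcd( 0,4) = 4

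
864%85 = 14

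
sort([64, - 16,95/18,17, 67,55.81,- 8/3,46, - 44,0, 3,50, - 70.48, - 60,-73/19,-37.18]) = [-70.48, -60, - 44, - 37.18, - 16, - 73/19,- 8/3 , 0,3, 95/18,17,46  ,  50 , 55.81, 64 , 67]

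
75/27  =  2 + 7/9 =2.78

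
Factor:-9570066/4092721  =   - 2^1 *3^1*11^1 * 83^1*97^ (- 1 )*1747^1*42193^(- 1)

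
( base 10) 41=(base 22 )1j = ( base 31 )1a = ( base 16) 29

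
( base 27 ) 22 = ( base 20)2G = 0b111000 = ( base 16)38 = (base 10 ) 56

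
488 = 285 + 203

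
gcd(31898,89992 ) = 2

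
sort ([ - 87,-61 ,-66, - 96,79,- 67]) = [- 96, - 87,  -  67,- 66, - 61,79]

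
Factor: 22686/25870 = 3^1*5^( - 1 )  *  13^(-1)*19^1   =  57/65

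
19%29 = 19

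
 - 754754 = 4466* ( - 169)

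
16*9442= 151072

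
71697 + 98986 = 170683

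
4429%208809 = 4429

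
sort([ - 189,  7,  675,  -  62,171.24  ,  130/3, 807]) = [ - 189,  -  62, 7 , 130/3,171.24,675,807 ] 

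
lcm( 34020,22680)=68040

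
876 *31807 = 27862932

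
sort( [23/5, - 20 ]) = [ - 20,23/5 ]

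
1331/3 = 443 + 2/3 = 443.67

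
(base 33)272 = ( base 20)60B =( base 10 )2411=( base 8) 4553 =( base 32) 2bb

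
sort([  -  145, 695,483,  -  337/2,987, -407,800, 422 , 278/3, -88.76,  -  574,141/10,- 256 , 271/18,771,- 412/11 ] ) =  [ - 574,  -  407, - 256, - 337/2 , - 145,- 88.76, - 412/11, 141/10, 271/18,278/3,422,483, 695,771,800 , 987] 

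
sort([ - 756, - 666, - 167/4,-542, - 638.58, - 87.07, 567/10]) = [ - 756, - 666, - 638.58, - 542,  -  87.07, - 167/4,567/10]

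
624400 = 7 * 89200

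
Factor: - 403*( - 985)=5^1*13^1*31^1 *197^1=396955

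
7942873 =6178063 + 1764810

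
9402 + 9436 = 18838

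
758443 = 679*1117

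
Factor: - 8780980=-2^2*5^1 * 13^1*33773^1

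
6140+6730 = 12870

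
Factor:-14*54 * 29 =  - 2^2 * 3^3*7^1 * 29^1 =- 21924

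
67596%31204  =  5188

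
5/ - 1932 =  - 5/1932 =- 0.00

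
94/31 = 3 + 1/31=3.03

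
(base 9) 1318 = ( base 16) 3DD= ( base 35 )S9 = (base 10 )989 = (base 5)12424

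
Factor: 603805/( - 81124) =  - 2^(  -  2)*5^1*17^(- 1 )*197^1*613^1*1193^(-1 ) 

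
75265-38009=37256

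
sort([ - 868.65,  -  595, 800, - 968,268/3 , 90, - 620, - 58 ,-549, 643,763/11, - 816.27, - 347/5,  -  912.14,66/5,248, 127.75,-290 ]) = [-968, - 912.14, - 868.65, - 816.27,-620, - 595, - 549, - 290, - 347/5,-58, 66/5, 763/11,268/3,90,  127.75,248,  643, 800]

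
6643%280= 203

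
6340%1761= 1057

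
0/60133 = 0 = 0.00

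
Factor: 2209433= 1031^1*2143^1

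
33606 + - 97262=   -  63656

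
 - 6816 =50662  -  57478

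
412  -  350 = 62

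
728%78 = 26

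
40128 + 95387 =135515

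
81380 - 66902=14478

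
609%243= 123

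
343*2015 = 691145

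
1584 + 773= 2357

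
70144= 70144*1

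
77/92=77/92 = 0.84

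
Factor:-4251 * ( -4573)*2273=44186717679 = 3^1*13^1*17^1*109^1*269^1* 2273^1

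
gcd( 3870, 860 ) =430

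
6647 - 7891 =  - 1244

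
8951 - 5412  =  3539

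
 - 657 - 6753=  - 7410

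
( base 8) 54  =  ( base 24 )1K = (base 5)134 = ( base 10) 44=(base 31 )1d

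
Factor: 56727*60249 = 3^4*7^1 * 11^1*19^1*151^1*191^1 = 3417745023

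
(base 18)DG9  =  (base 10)4509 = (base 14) 1901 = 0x119D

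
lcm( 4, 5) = 20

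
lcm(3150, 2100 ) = 6300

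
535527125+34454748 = 569981873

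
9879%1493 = 921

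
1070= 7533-6463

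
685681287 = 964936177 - 279254890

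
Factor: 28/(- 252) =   -  3^ ( - 2) = - 1/9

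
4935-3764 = 1171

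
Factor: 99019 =83^1 * 1193^1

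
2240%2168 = 72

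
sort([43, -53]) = [ - 53, 43]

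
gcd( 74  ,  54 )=2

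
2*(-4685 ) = -9370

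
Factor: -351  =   -3^3*13^1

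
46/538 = 23/269 =0.09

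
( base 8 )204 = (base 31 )48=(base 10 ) 132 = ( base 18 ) 76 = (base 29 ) 4g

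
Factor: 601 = 601^1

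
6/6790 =3/3395= 0.00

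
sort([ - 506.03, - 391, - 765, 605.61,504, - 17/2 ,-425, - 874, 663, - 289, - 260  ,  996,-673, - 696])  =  [- 874, - 765, - 696, - 673, - 506.03, - 425, - 391 , - 289, - 260, - 17/2,  504, 605.61,663, 996 ] 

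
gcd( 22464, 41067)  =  351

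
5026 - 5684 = -658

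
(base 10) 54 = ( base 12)46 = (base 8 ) 66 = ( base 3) 2000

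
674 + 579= 1253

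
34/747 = 34/747 = 0.05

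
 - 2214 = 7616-9830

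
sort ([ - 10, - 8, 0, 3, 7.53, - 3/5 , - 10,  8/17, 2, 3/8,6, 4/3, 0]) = [ - 10, - 10, - 8, -3/5,0,0 , 3/8,8/17,  4/3, 2,3,6,  7.53]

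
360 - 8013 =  - 7653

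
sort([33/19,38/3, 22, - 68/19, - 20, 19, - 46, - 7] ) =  [ - 46, - 20, - 7, -68/19, 33/19,38/3,19, 22 ] 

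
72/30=2 + 2/5 = 2.40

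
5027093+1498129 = 6525222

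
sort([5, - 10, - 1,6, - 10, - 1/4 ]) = [ - 10, - 10, - 1, - 1/4 , 5,  6 ]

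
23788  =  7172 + 16616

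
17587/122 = 144 + 19/122 =144.16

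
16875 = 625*27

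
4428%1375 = 303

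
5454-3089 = 2365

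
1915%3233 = 1915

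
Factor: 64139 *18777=3^1*11^1*31^1*569^1*2069^1 = 1204338003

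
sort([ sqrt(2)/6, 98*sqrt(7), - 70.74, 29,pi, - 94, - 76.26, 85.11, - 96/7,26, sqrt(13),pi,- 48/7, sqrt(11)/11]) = [ - 94, - 76.26, - 70.74, - 96/7, -48/7,sqrt(2)/6 , sqrt(11)/11, pi, pi, sqrt(13), 26, 29,85.11 , 98 * sqrt( 7) ] 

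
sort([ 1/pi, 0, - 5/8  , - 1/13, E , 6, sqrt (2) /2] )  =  [ - 5/8, - 1/13, 0 , 1/pi,sqrt(2 ) /2,E, 6 ] 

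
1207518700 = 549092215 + 658426485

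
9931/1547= 9931/1547 = 6.42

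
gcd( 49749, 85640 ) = 1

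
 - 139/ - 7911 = 139/7911 = 0.02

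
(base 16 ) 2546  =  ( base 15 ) 2C62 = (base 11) 7195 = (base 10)9542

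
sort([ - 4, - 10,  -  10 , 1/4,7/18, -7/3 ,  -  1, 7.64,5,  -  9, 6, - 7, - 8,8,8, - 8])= [ - 10, - 10, - 9, - 8, - 8, - 7, - 4,-7/3, - 1,1/4,7/18,5 , 6,7.64,8,8 ]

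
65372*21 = 1372812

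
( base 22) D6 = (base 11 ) 246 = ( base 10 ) 292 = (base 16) 124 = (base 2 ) 100100100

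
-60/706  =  -30/353 = - 0.08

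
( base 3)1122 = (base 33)1B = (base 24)1K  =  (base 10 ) 44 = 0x2C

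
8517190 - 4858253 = 3658937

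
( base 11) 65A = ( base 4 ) 30113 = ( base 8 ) 1427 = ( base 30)QB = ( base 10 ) 791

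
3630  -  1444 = 2186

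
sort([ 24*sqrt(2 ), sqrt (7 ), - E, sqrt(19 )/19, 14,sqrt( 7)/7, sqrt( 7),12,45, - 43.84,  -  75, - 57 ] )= [-75, -57, - 43.84, - E, sqrt( 19 )/19, sqrt( 7)/7,  sqrt(7), sqrt(7),12,14,24 *sqrt(2),  45]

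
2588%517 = 3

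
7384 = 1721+5663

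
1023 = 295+728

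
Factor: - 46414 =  - 2^1*23^1 * 1009^1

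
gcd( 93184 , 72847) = 1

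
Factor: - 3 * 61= -3^1*61^1 = -183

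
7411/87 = 85+16/87 = 85.18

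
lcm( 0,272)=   0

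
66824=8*8353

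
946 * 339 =320694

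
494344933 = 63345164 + 430999769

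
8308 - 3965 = 4343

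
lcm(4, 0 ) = 0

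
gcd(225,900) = 225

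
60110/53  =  60110/53 =1134.15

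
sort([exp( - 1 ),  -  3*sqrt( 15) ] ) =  [ - 3*sqrt(15),exp( - 1) ] 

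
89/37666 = 89/37666 = 0.00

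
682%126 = 52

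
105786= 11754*9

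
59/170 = 59/170 = 0.35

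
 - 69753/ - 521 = 133  +  460/521 =133.88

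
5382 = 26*207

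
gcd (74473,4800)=1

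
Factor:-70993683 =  - 3^2 * 17^1 * 464011^1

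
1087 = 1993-906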